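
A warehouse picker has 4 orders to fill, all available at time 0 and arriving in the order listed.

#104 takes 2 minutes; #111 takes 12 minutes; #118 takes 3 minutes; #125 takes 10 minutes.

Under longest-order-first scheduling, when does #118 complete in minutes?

LPT (decreasing processing time): #111 #125 #118 #104.
#111: 0→12
#125: 12→22
#118: 22→25

25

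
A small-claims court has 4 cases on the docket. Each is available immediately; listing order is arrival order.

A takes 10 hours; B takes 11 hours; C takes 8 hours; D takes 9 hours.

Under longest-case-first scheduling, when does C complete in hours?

LPT (decreasing processing time): B A D C.
B: 0→11
A: 11→21
D: 21→30
C: 30→38

38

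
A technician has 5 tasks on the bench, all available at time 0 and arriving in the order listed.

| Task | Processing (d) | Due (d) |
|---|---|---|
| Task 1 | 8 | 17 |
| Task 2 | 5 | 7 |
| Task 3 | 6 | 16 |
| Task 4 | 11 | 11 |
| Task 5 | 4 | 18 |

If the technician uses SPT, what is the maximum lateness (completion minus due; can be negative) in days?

SPT (increasing processing time): Task 5 Task 2 Task 3 Task 1 Task 4.
Task 5: 0→4, due 18, lateness -14
Task 2: 4→9, due 7, lateness 2
Task 3: 9→15, due 16, lateness -1
Task 1: 15→23, due 17, lateness 6
Task 4: 23→34, due 11, lateness 23
Maximum = 23.

23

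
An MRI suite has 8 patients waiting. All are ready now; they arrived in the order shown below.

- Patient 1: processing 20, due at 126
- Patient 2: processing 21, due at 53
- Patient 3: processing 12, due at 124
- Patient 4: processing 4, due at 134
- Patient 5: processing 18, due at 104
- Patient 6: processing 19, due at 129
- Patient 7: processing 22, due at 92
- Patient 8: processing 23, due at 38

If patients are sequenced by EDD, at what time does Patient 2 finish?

44

EDD (increasing due date): Patient 8 Patient 2 Patient 7 Patient 5 Patient 3 Patient 1 Patient 6 Patient 4.
Patient 8: 0→23
Patient 2: 23→44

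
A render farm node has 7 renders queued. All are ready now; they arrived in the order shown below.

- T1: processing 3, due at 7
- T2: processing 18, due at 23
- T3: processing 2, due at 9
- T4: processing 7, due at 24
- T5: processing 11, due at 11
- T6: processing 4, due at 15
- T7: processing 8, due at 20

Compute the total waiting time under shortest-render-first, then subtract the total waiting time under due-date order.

SPT (increasing processing time): T3 T1 T6 T4 T7 T5 T2.
T3: waits 0, runs 0→2
T1: waits 2, runs 2→5
T6: waits 5, runs 5→9
T4: waits 9, runs 9→16
T7: waits 16, runs 16→24
T5: waits 24, runs 24→35
T2: waits 35, runs 35→53
Sum = 0+2+5+9+16+24+35 = 91.
EDD (increasing due date): T1 T3 T5 T6 T7 T2 T4.
T1: waits 0, runs 0→3
T3: waits 3, runs 3→5
T5: waits 5, runs 5→16
T6: waits 16, runs 16→20
T7: waits 20, runs 20→28
T2: waits 28, runs 28→46
T4: waits 46, runs 46→53
Sum = 0+3+5+16+20+28+46 = 118.
Difference = 91 − 118 = -27.

-27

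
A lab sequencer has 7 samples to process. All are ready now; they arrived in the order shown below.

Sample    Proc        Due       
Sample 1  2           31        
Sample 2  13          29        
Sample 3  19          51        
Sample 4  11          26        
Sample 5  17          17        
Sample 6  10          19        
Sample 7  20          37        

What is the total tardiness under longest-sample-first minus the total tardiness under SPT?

LPT (decreasing processing time): Sample 7 Sample 3 Sample 5 Sample 2 Sample 4 Sample 6 Sample 1.
Sample 7: 0→20, due 37, tardiness 0
Sample 3: 20→39, due 51, tardiness 0
Sample 5: 39→56, due 17, tardiness 39
Sample 2: 56→69, due 29, tardiness 40
Sample 4: 69→80, due 26, tardiness 54
Sample 6: 80→90, due 19, tardiness 71
Sample 1: 90→92, due 31, tardiness 61
Sum = 0+0+39+40+54+71+61 = 265.
SPT (increasing processing time): Sample 1 Sample 6 Sample 4 Sample 2 Sample 5 Sample 3 Sample 7.
Sample 1: 0→2, due 31, tardiness 0
Sample 6: 2→12, due 19, tardiness 0
Sample 4: 12→23, due 26, tardiness 0
Sample 2: 23→36, due 29, tardiness 7
Sample 5: 36→53, due 17, tardiness 36
Sample 3: 53→72, due 51, tardiness 21
Sample 7: 72→92, due 37, tardiness 55
Sum = 0+0+0+7+36+21+55 = 119.
Difference = 265 − 119 = 146.

146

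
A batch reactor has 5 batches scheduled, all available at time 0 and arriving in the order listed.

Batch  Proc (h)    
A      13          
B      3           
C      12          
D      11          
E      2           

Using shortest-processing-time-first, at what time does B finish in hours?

SPT (increasing processing time): E B D C A.
E: 0→2
B: 2→5

5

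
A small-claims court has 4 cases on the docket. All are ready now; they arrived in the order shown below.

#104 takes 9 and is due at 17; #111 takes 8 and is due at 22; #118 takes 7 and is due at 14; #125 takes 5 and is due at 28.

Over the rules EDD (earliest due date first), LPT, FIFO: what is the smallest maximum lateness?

2

EDD (increasing due date): #118 #104 #111 #125.
#118: 0→7, due 14, lateness -7
#104: 7→16, due 17, lateness -1
#111: 16→24, due 22, lateness 2
#125: 24→29, due 28, lateness 1
Maximum = 2.
LPT (decreasing processing time): #104 #111 #118 #125.
#104: 0→9, due 17, lateness -8
#111: 9→17, due 22, lateness -5
#118: 17→24, due 14, lateness 10
#125: 24→29, due 28, lateness 1
Maximum = 10.
FIFO (arrival order): #104 #111 #118 #125.
#104: 0→9, due 17, lateness -8
#111: 9→17, due 22, lateness -5
#118: 17→24, due 14, lateness 10
#125: 24→29, due 28, lateness 1
Maximum = 10.
EDD 2, LPT 10, FIFO 10 → minimum 2.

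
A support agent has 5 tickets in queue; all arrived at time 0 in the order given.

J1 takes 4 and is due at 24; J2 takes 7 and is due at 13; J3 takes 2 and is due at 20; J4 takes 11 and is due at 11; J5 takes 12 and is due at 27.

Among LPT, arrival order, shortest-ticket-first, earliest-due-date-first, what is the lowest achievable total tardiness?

14

LPT (decreasing processing time): J5 J4 J2 J1 J3.
J5: 0→12, due 27, tardiness 0
J4: 12→23, due 11, tardiness 12
J2: 23→30, due 13, tardiness 17
J1: 30→34, due 24, tardiness 10
J3: 34→36, due 20, tardiness 16
Sum = 0+12+17+10+16 = 55.
FIFO (arrival order): J1 J2 J3 J4 J5.
J1: 0→4, due 24, tardiness 0
J2: 4→11, due 13, tardiness 0
J3: 11→13, due 20, tardiness 0
J4: 13→24, due 11, tardiness 13
J5: 24→36, due 27, tardiness 9
Sum = 0+0+0+13+9 = 22.
SPT (increasing processing time): J3 J1 J2 J4 J5.
J3: 0→2, due 20, tardiness 0
J1: 2→6, due 24, tardiness 0
J2: 6→13, due 13, tardiness 0
J4: 13→24, due 11, tardiness 13
J5: 24→36, due 27, tardiness 9
Sum = 0+0+0+13+9 = 22.
EDD (increasing due date): J4 J2 J3 J1 J5.
J4: 0→11, due 11, tardiness 0
J2: 11→18, due 13, tardiness 5
J3: 18→20, due 20, tardiness 0
J1: 20→24, due 24, tardiness 0
J5: 24→36, due 27, tardiness 9
Sum = 0+5+0+0+9 = 14.
LPT 55, FIFO 22, SPT 22, EDD 14 → minimum 14.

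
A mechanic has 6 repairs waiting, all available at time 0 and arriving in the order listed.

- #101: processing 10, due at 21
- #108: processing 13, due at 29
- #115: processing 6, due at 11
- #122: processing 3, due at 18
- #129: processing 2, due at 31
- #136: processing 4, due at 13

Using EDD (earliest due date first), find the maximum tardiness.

7

EDD (increasing due date): #115 #136 #122 #101 #108 #129.
#115: 0→6, due 11, tardiness 0
#136: 6→10, due 13, tardiness 0
#122: 10→13, due 18, tardiness 0
#101: 13→23, due 21, tardiness 2
#108: 23→36, due 29, tardiness 7
#129: 36→38, due 31, tardiness 7
Maximum = 7.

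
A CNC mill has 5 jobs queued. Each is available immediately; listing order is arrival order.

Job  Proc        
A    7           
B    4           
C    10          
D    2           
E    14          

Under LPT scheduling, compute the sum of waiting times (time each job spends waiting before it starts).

104

LPT (decreasing processing time): E C A B D.
E: waits 0, runs 0→14
C: waits 14, runs 14→24
A: waits 24, runs 24→31
B: waits 31, runs 31→35
D: waits 35, runs 35→37
Sum = 0+14+24+31+35 = 104.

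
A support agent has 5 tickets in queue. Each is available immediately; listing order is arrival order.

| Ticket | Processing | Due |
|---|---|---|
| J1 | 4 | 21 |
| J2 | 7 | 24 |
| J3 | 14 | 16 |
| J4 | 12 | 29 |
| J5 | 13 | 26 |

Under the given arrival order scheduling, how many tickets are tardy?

3

FIFO (arrival order): J1 J2 J3 J4 J5.
J1: 0→4, due 21, tardiness 0
J2: 4→11, due 24, tardiness 0
J3: 11→25, due 16, tardiness 9
J4: 25→37, due 29, tardiness 8
J5: 37→50, due 26, tardiness 24
Late tickets: 3.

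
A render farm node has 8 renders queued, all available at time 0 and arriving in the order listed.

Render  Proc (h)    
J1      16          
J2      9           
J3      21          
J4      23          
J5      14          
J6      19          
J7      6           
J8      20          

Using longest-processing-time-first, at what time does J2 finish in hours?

LPT (decreasing processing time): J4 J3 J8 J6 J1 J5 J2 J7.
J4: 0→23
J3: 23→44
J8: 44→64
J6: 64→83
J1: 83→99
J5: 99→113
J2: 113→122

122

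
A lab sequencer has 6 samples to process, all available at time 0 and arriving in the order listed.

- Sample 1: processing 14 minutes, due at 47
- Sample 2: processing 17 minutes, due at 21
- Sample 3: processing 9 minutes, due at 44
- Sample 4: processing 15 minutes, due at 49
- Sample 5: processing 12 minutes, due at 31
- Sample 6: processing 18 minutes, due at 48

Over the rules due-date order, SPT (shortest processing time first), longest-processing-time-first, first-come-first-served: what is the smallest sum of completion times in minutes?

EDD (increasing due date): Sample 2 Sample 5 Sample 3 Sample 1 Sample 6 Sample 4.
Sample 2: 0→17
Sample 5: 17→29
Sample 3: 29→38
Sample 1: 38→52
Sample 6: 52→70
Sample 4: 70→85
Sum = 17+29+38+52+70+85 = 291.
SPT (increasing processing time): Sample 3 Sample 5 Sample 1 Sample 4 Sample 2 Sample 6.
Sample 3: 0→9
Sample 5: 9→21
Sample 1: 21→35
Sample 4: 35→50
Sample 2: 50→67
Sample 6: 67→85
Sum = 9+21+35+50+67+85 = 267.
LPT (decreasing processing time): Sample 6 Sample 2 Sample 4 Sample 1 Sample 5 Sample 3.
Sample 6: 0→18
Sample 2: 18→35
Sample 4: 35→50
Sample 1: 50→64
Sample 5: 64→76
Sample 3: 76→85
Sum = 18+35+50+64+76+85 = 328.
FIFO (arrival order): Sample 1 Sample 2 Sample 3 Sample 4 Sample 5 Sample 6.
Sample 1: 0→14
Sample 2: 14→31
Sample 3: 31→40
Sample 4: 40→55
Sample 5: 55→67
Sample 6: 67→85
Sum = 14+31+40+55+67+85 = 292.
EDD 291, SPT 267, LPT 328, FIFO 292 → minimum 267.

267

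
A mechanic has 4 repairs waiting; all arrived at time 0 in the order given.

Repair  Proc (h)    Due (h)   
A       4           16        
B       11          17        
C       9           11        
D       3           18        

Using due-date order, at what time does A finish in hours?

13

EDD (increasing due date): C A B D.
C: 0→9
A: 9→13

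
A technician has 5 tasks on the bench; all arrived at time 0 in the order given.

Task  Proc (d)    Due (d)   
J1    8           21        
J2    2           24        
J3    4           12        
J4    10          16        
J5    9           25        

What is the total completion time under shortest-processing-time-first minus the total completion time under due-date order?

-19

SPT (increasing processing time): J2 J3 J1 J5 J4.
J2: 0→2
J3: 2→6
J1: 6→14
J5: 14→23
J4: 23→33
Sum = 2+6+14+23+33 = 78.
EDD (increasing due date): J3 J4 J1 J2 J5.
J3: 0→4
J4: 4→14
J1: 14→22
J2: 22→24
J5: 24→33
Sum = 4+14+22+24+33 = 97.
Difference = 78 − 97 = -19.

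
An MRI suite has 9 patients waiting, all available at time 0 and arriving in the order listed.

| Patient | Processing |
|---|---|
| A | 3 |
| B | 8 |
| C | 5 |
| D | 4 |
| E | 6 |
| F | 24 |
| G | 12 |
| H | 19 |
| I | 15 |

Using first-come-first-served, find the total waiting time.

FIFO (arrival order): A B C D E F G H I.
A: waits 0, runs 0→3
B: waits 3, runs 3→11
C: waits 11, runs 11→16
D: waits 16, runs 16→20
E: waits 20, runs 20→26
F: waits 26, runs 26→50
G: waits 50, runs 50→62
H: waits 62, runs 62→81
I: waits 81, runs 81→96
Sum = 0+3+11+16+20+26+50+62+81 = 269.

269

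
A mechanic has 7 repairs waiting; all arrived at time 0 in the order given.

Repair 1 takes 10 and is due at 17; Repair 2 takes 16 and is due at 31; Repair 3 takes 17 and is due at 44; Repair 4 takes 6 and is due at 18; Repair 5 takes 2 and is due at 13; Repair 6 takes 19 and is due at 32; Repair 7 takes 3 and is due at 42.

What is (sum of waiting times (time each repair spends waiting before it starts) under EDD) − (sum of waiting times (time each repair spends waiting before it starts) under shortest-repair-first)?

EDD (increasing due date): Repair 5 Repair 1 Repair 4 Repair 2 Repair 6 Repair 7 Repair 3.
Repair 5: waits 0, runs 0→2
Repair 1: waits 2, runs 2→12
Repair 4: waits 12, runs 12→18
Repair 2: waits 18, runs 18→34
Repair 6: waits 34, runs 34→53
Repair 7: waits 53, runs 53→56
Repair 3: waits 56, runs 56→73
Sum = 0+2+12+18+34+53+56 = 175.
SPT (increasing processing time): Repair 5 Repair 7 Repair 4 Repair 1 Repair 2 Repair 3 Repair 6.
Repair 5: waits 0, runs 0→2
Repair 7: waits 2, runs 2→5
Repair 4: waits 5, runs 5→11
Repair 1: waits 11, runs 11→21
Repair 2: waits 21, runs 21→37
Repair 3: waits 37, runs 37→54
Repair 6: waits 54, runs 54→73
Sum = 0+2+5+11+21+37+54 = 130.
Difference = 175 − 130 = 45.

45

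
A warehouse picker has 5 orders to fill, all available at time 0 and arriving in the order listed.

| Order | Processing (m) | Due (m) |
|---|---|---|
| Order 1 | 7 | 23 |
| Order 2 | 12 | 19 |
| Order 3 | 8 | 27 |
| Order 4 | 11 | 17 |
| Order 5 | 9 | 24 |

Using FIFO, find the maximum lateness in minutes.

FIFO (arrival order): Order 1 Order 2 Order 3 Order 4 Order 5.
Order 1: 0→7, due 23, lateness -16
Order 2: 7→19, due 19, lateness 0
Order 3: 19→27, due 27, lateness 0
Order 4: 27→38, due 17, lateness 21
Order 5: 38→47, due 24, lateness 23
Maximum = 23.

23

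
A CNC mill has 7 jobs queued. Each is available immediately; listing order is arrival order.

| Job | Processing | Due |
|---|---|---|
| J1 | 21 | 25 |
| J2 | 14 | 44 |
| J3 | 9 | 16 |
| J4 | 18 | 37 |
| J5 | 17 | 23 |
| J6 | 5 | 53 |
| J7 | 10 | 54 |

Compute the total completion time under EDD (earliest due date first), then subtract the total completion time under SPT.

EDD (increasing due date): J3 J5 J1 J4 J2 J6 J7.
J3: 0→9
J5: 9→26
J1: 26→47
J4: 47→65
J2: 65→79
J6: 79→84
J7: 84→94
Sum = 9+26+47+65+79+84+94 = 404.
SPT (increasing processing time): J6 J3 J7 J2 J5 J4 J1.
J6: 0→5
J3: 5→14
J7: 14→24
J2: 24→38
J5: 38→55
J4: 55→73
J1: 73→94
Sum = 5+14+24+38+55+73+94 = 303.
Difference = 404 − 303 = 101.

101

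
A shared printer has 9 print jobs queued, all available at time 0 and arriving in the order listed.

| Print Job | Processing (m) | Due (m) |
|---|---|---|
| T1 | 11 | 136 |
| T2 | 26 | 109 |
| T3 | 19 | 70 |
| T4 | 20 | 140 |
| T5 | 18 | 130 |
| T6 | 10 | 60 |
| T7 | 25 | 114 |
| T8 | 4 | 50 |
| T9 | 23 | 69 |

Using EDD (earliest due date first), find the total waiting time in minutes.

561

EDD (increasing due date): T8 T6 T9 T3 T2 T7 T5 T1 T4.
T8: waits 0, runs 0→4
T6: waits 4, runs 4→14
T9: waits 14, runs 14→37
T3: waits 37, runs 37→56
T2: waits 56, runs 56→82
T7: waits 82, runs 82→107
T5: waits 107, runs 107→125
T1: waits 125, runs 125→136
T4: waits 136, runs 136→156
Sum = 0+4+14+37+56+82+107+125+136 = 561.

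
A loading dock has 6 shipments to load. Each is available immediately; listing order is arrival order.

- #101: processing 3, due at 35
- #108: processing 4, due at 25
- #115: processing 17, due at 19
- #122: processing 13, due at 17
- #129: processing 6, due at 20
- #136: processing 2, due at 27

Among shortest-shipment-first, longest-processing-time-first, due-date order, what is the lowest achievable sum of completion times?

104

SPT (increasing processing time): #136 #101 #108 #129 #122 #115.
#136: 0→2
#101: 2→5
#108: 5→9
#129: 9→15
#122: 15→28
#115: 28→45
Sum = 2+5+9+15+28+45 = 104.
LPT (decreasing processing time): #115 #122 #129 #108 #101 #136.
#115: 0→17
#122: 17→30
#129: 30→36
#108: 36→40
#101: 40→43
#136: 43→45
Sum = 17+30+36+40+43+45 = 211.
EDD (increasing due date): #122 #115 #129 #108 #136 #101.
#122: 0→13
#115: 13→30
#129: 30→36
#108: 36→40
#136: 40→42
#101: 42→45
Sum = 13+30+36+40+42+45 = 206.
SPT 104, LPT 211, EDD 206 → minimum 104.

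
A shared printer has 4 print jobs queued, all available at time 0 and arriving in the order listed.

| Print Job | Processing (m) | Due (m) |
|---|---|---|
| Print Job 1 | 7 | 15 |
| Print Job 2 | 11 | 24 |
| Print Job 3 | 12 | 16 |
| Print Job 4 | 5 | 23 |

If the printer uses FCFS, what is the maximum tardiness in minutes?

14

FIFO (arrival order): Print Job 1 Print Job 2 Print Job 3 Print Job 4.
Print Job 1: 0→7, due 15, tardiness 0
Print Job 2: 7→18, due 24, tardiness 0
Print Job 3: 18→30, due 16, tardiness 14
Print Job 4: 30→35, due 23, tardiness 12
Maximum = 14.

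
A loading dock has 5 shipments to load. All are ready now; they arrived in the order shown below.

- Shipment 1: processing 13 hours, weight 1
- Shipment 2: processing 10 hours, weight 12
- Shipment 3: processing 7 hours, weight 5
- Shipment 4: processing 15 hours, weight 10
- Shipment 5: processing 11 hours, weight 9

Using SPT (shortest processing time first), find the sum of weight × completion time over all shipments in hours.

1092

SPT (increasing processing time): Shipment 3 Shipment 2 Shipment 5 Shipment 1 Shipment 4.
Shipment 3: finishes 7, weight 5, w·C = 35
Shipment 2: finishes 17, weight 12, w·C = 204
Shipment 5: finishes 28, weight 9, w·C = 252
Shipment 1: finishes 41, weight 1, w·C = 41
Shipment 4: finishes 56, weight 10, w·C = 560
Sum = 35+204+252+41+560 = 1092.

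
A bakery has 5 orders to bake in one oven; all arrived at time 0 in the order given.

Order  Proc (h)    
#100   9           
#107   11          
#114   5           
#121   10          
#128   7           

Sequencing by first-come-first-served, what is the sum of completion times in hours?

FIFO (arrival order): #100 #107 #114 #121 #128.
#100: 0→9
#107: 9→20
#114: 20→25
#121: 25→35
#128: 35→42
Sum = 9+20+25+35+42 = 131.

131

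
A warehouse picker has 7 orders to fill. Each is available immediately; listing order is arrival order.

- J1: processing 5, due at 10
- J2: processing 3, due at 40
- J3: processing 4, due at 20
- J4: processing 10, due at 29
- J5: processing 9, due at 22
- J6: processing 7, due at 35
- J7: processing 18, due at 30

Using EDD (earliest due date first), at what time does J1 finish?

EDD (increasing due date): J1 J3 J5 J4 J7 J6 J2.
J1: 0→5

5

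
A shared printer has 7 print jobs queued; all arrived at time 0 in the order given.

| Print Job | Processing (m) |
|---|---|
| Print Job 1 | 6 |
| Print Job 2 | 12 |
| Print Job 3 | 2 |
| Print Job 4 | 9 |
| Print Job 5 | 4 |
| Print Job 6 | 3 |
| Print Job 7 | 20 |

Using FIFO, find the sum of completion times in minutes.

FIFO (arrival order): Print Job 1 Print Job 2 Print Job 3 Print Job 4 Print Job 5 Print Job 6 Print Job 7.
Print Job 1: 0→6
Print Job 2: 6→18
Print Job 3: 18→20
Print Job 4: 20→29
Print Job 5: 29→33
Print Job 6: 33→36
Print Job 7: 36→56
Sum = 6+18+20+29+33+36+56 = 198.

198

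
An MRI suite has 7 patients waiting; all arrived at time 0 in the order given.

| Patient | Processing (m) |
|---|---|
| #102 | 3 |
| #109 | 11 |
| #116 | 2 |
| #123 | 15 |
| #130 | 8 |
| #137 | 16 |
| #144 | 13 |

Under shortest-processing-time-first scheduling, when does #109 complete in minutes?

SPT (increasing processing time): #116 #102 #130 #109 #144 #123 #137.
#116: 0→2
#102: 2→5
#130: 5→13
#109: 13→24

24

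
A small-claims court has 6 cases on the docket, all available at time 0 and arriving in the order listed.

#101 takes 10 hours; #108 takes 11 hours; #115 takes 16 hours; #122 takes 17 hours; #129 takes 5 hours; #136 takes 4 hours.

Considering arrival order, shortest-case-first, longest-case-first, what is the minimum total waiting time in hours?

108

FIFO (arrival order): #101 #108 #115 #122 #129 #136.
#101: waits 0, runs 0→10
#108: waits 10, runs 10→21
#115: waits 21, runs 21→37
#122: waits 37, runs 37→54
#129: waits 54, runs 54→59
#136: waits 59, runs 59→63
Sum = 0+10+21+37+54+59 = 181.
SPT (increasing processing time): #136 #129 #101 #108 #115 #122.
#136: waits 0, runs 0→4
#129: waits 4, runs 4→9
#101: waits 9, runs 9→19
#108: waits 19, runs 19→30
#115: waits 30, runs 30→46
#122: waits 46, runs 46→63
Sum = 0+4+9+19+30+46 = 108.
LPT (decreasing processing time): #122 #115 #108 #101 #129 #136.
#122: waits 0, runs 0→17
#115: waits 17, runs 17→33
#108: waits 33, runs 33→44
#101: waits 44, runs 44→54
#129: waits 54, runs 54→59
#136: waits 59, runs 59→63
Sum = 0+17+33+44+54+59 = 207.
FIFO 181, SPT 108, LPT 207 → minimum 108.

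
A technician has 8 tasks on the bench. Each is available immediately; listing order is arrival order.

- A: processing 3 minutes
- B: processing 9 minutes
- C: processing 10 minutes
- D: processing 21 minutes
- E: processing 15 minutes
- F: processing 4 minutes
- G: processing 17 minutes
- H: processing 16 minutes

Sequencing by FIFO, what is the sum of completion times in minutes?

374

FIFO (arrival order): A B C D E F G H.
A: 0→3
B: 3→12
C: 12→22
D: 22→43
E: 43→58
F: 58→62
G: 62→79
H: 79→95
Sum = 3+12+22+43+58+62+79+95 = 374.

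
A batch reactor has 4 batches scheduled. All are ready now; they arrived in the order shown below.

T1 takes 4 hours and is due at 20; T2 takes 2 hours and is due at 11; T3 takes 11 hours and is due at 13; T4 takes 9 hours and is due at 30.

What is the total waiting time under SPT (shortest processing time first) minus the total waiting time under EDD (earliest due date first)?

SPT (increasing processing time): T2 T1 T4 T3.
T2: waits 0, runs 0→2
T1: waits 2, runs 2→6
T4: waits 6, runs 6→15
T3: waits 15, runs 15→26
Sum = 0+2+6+15 = 23.
EDD (increasing due date): T2 T3 T1 T4.
T2: waits 0, runs 0→2
T3: waits 2, runs 2→13
T1: waits 13, runs 13→17
T4: waits 17, runs 17→26
Sum = 0+2+13+17 = 32.
Difference = 23 − 32 = -9.

-9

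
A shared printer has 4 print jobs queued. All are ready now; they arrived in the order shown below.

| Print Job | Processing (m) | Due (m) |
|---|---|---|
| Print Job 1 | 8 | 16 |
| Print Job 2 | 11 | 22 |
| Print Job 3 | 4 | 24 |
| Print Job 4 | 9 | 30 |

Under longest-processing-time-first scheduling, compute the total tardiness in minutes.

LPT (decreasing processing time): Print Job 2 Print Job 4 Print Job 1 Print Job 3.
Print Job 2: 0→11, due 22, tardiness 0
Print Job 4: 11→20, due 30, tardiness 0
Print Job 1: 20→28, due 16, tardiness 12
Print Job 3: 28→32, due 24, tardiness 8
Sum = 0+0+12+8 = 20.

20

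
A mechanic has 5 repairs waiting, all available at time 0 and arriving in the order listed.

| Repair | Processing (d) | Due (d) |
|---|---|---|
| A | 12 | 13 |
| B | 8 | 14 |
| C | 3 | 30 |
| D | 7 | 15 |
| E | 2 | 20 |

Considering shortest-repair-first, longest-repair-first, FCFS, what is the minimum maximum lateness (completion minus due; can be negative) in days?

SPT (increasing processing time): E C D B A.
E: 0→2, due 20, lateness -18
C: 2→5, due 30, lateness -25
D: 5→12, due 15, lateness -3
B: 12→20, due 14, lateness 6
A: 20→32, due 13, lateness 19
Maximum = 19.
LPT (decreasing processing time): A B D C E.
A: 0→12, due 13, lateness -1
B: 12→20, due 14, lateness 6
D: 20→27, due 15, lateness 12
C: 27→30, due 30, lateness 0
E: 30→32, due 20, lateness 12
Maximum = 12.
FIFO (arrival order): A B C D E.
A: 0→12, due 13, lateness -1
B: 12→20, due 14, lateness 6
C: 20→23, due 30, lateness -7
D: 23→30, due 15, lateness 15
E: 30→32, due 20, lateness 12
Maximum = 15.
SPT 19, LPT 12, FIFO 15 → minimum 12.

12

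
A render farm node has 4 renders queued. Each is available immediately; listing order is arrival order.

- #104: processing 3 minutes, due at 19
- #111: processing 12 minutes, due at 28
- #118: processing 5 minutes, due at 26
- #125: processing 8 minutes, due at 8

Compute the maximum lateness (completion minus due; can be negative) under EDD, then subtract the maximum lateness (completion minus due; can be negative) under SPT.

EDD (increasing due date): #125 #104 #118 #111.
#125: 0→8, due 8, lateness 0
#104: 8→11, due 19, lateness -8
#118: 11→16, due 26, lateness -10
#111: 16→28, due 28, lateness 0
Maximum = 0.
SPT (increasing processing time): #104 #118 #125 #111.
#104: 0→3, due 19, lateness -16
#118: 3→8, due 26, lateness -18
#125: 8→16, due 8, lateness 8
#111: 16→28, due 28, lateness 0
Maximum = 8.
Difference = 0 − 8 = -8.

-8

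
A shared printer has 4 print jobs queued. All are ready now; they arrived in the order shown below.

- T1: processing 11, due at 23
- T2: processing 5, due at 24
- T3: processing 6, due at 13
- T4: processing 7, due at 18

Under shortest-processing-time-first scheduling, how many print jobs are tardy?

1

SPT (increasing processing time): T2 T3 T4 T1.
T2: 0→5, due 24, tardiness 0
T3: 5→11, due 13, tardiness 0
T4: 11→18, due 18, tardiness 0
T1: 18→29, due 23, tardiness 6
Late print jobs: 1.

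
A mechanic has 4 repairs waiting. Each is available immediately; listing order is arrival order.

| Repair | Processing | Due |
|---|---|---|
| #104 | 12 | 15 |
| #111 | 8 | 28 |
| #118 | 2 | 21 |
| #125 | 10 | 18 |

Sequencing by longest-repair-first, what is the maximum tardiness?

11

LPT (decreasing processing time): #104 #125 #111 #118.
#104: 0→12, due 15, tardiness 0
#125: 12→22, due 18, tardiness 4
#111: 22→30, due 28, tardiness 2
#118: 30→32, due 21, tardiness 11
Maximum = 11.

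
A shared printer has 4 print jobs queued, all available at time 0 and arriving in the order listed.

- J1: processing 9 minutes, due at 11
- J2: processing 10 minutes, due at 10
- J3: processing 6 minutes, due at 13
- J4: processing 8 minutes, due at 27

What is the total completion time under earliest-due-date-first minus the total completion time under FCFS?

1

EDD (increasing due date): J2 J1 J3 J4.
J2: 0→10
J1: 10→19
J3: 19→25
J4: 25→33
Sum = 10+19+25+33 = 87.
FIFO (arrival order): J1 J2 J3 J4.
J1: 0→9
J2: 9→19
J3: 19→25
J4: 25→33
Sum = 9+19+25+33 = 86.
Difference = 87 − 86 = 1.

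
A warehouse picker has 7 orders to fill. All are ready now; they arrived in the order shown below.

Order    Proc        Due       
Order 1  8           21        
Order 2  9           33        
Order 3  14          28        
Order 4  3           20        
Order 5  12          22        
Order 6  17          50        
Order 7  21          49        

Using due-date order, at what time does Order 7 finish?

67

EDD (increasing due date): Order 4 Order 1 Order 5 Order 3 Order 2 Order 7 Order 6.
Order 4: 0→3
Order 1: 3→11
Order 5: 11→23
Order 3: 23→37
Order 2: 37→46
Order 7: 46→67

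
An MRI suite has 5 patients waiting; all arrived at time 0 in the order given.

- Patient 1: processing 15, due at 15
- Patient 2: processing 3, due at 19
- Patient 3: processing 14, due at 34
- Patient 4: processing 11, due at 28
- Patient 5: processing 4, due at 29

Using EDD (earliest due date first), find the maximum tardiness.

13

EDD (increasing due date): Patient 1 Patient 2 Patient 4 Patient 5 Patient 3.
Patient 1: 0→15, due 15, tardiness 0
Patient 2: 15→18, due 19, tardiness 0
Patient 4: 18→29, due 28, tardiness 1
Patient 5: 29→33, due 29, tardiness 4
Patient 3: 33→47, due 34, tardiness 13
Maximum = 13.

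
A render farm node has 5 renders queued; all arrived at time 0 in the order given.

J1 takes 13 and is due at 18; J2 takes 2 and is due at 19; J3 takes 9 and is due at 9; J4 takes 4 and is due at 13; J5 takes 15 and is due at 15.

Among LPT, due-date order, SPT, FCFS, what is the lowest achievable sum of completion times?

94

LPT (decreasing processing time): J5 J1 J3 J4 J2.
J5: 0→15
J1: 15→28
J3: 28→37
J4: 37→41
J2: 41→43
Sum = 15+28+37+41+43 = 164.
EDD (increasing due date): J3 J4 J5 J1 J2.
J3: 0→9
J4: 9→13
J5: 13→28
J1: 28→41
J2: 41→43
Sum = 9+13+28+41+43 = 134.
SPT (increasing processing time): J2 J4 J3 J1 J5.
J2: 0→2
J4: 2→6
J3: 6→15
J1: 15→28
J5: 28→43
Sum = 2+6+15+28+43 = 94.
FIFO (arrival order): J1 J2 J3 J4 J5.
J1: 0→13
J2: 13→15
J3: 15→24
J4: 24→28
J5: 28→43
Sum = 13+15+24+28+43 = 123.
LPT 164, EDD 134, SPT 94, FIFO 123 → minimum 94.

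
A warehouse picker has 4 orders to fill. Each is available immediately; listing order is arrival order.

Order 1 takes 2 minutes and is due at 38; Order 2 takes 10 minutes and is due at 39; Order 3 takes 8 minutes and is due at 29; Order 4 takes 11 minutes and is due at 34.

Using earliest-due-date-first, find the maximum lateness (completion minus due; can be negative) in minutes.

-8

EDD (increasing due date): Order 3 Order 4 Order 1 Order 2.
Order 3: 0→8, due 29, lateness -21
Order 4: 8→19, due 34, lateness -15
Order 1: 19→21, due 38, lateness -17
Order 2: 21→31, due 39, lateness -8
Maximum = -8.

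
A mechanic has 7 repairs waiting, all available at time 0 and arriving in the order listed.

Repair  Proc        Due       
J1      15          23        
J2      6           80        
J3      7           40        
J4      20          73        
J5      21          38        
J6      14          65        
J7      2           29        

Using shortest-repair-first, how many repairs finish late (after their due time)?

2

SPT (increasing processing time): J7 J2 J3 J6 J1 J4 J5.
J7: 0→2, due 29, tardiness 0
J2: 2→8, due 80, tardiness 0
J3: 8→15, due 40, tardiness 0
J6: 15→29, due 65, tardiness 0
J1: 29→44, due 23, tardiness 21
J4: 44→64, due 73, tardiness 0
J5: 64→85, due 38, tardiness 47
Late repairs: 2.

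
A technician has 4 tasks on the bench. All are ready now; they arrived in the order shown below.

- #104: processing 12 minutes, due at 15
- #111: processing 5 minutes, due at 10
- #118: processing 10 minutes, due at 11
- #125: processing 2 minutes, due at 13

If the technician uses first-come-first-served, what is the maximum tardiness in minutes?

FIFO (arrival order): #104 #111 #118 #125.
#104: 0→12, due 15, tardiness 0
#111: 12→17, due 10, tardiness 7
#118: 17→27, due 11, tardiness 16
#125: 27→29, due 13, tardiness 16
Maximum = 16.

16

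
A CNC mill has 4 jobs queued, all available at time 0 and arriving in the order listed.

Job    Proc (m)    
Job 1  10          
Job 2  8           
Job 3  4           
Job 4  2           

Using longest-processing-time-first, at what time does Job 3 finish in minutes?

LPT (decreasing processing time): Job 1 Job 2 Job 3 Job 4.
Job 1: 0→10
Job 2: 10→18
Job 3: 18→22

22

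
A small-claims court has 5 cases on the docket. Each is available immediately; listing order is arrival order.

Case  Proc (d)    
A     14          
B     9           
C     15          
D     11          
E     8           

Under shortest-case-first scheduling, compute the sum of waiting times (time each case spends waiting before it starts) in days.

95

SPT (increasing processing time): E B D A C.
E: waits 0, runs 0→8
B: waits 8, runs 8→17
D: waits 17, runs 17→28
A: waits 28, runs 28→42
C: waits 42, runs 42→57
Sum = 0+8+17+28+42 = 95.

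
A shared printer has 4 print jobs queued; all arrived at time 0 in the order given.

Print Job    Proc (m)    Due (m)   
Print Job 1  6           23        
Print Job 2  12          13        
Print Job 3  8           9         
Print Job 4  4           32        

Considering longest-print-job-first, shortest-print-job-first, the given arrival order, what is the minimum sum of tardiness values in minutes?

LPT (decreasing processing time): Print Job 2 Print Job 3 Print Job 1 Print Job 4.
Print Job 2: 0→12, due 13, tardiness 0
Print Job 3: 12→20, due 9, tardiness 11
Print Job 1: 20→26, due 23, tardiness 3
Print Job 4: 26→30, due 32, tardiness 0
Sum = 0+11+3+0 = 14.
SPT (increasing processing time): Print Job 4 Print Job 1 Print Job 3 Print Job 2.
Print Job 4: 0→4, due 32, tardiness 0
Print Job 1: 4→10, due 23, tardiness 0
Print Job 3: 10→18, due 9, tardiness 9
Print Job 2: 18→30, due 13, tardiness 17
Sum = 0+0+9+17 = 26.
FIFO (arrival order): Print Job 1 Print Job 2 Print Job 3 Print Job 4.
Print Job 1: 0→6, due 23, tardiness 0
Print Job 2: 6→18, due 13, tardiness 5
Print Job 3: 18→26, due 9, tardiness 17
Print Job 4: 26→30, due 32, tardiness 0
Sum = 0+5+17+0 = 22.
LPT 14, SPT 26, FIFO 22 → minimum 14.

14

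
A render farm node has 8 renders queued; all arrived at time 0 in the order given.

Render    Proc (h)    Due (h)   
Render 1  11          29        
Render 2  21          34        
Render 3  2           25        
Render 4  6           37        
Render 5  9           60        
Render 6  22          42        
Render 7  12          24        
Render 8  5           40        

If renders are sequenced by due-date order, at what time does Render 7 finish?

EDD (increasing due date): Render 7 Render 3 Render 1 Render 2 Render 4 Render 8 Render 6 Render 5.
Render 7: 0→12

12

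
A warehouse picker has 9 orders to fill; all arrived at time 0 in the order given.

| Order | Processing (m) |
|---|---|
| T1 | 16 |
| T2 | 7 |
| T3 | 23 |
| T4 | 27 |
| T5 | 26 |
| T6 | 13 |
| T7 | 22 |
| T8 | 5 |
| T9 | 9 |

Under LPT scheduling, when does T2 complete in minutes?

143

LPT (decreasing processing time): T4 T5 T3 T7 T1 T6 T9 T2 T8.
T4: 0→27
T5: 27→53
T3: 53→76
T7: 76→98
T1: 98→114
T6: 114→127
T9: 127→136
T2: 136→143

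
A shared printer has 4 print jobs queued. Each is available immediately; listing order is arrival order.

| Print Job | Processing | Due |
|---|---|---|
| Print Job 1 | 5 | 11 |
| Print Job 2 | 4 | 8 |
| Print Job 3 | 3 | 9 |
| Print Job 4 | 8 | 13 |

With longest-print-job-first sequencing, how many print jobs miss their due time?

3

LPT (decreasing processing time): Print Job 4 Print Job 1 Print Job 2 Print Job 3.
Print Job 4: 0→8, due 13, tardiness 0
Print Job 1: 8→13, due 11, tardiness 2
Print Job 2: 13→17, due 8, tardiness 9
Print Job 3: 17→20, due 9, tardiness 11
Late print jobs: 3.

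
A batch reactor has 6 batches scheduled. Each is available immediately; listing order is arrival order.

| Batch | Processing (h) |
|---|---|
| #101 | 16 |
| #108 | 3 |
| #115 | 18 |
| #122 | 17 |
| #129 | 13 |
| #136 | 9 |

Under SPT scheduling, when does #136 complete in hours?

SPT (increasing processing time): #108 #136 #129 #101 #122 #115.
#108: 0→3
#136: 3→12

12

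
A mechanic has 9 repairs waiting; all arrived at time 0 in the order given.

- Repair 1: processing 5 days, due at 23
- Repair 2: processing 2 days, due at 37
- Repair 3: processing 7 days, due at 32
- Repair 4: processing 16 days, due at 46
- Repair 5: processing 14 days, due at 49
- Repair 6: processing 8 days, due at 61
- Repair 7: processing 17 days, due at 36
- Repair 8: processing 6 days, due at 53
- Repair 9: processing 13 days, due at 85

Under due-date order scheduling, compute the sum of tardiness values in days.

44

EDD (increasing due date): Repair 1 Repair 3 Repair 7 Repair 2 Repair 4 Repair 5 Repair 8 Repair 6 Repair 9.
Repair 1: 0→5, due 23, tardiness 0
Repair 3: 5→12, due 32, tardiness 0
Repair 7: 12→29, due 36, tardiness 0
Repair 2: 29→31, due 37, tardiness 0
Repair 4: 31→47, due 46, tardiness 1
Repair 5: 47→61, due 49, tardiness 12
Repair 8: 61→67, due 53, tardiness 14
Repair 6: 67→75, due 61, tardiness 14
Repair 9: 75→88, due 85, tardiness 3
Sum = 0+0+0+0+1+12+14+14+3 = 44.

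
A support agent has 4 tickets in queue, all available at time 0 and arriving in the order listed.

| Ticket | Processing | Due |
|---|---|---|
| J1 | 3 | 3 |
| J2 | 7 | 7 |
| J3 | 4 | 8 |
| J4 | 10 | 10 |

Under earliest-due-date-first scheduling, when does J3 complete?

EDD (increasing due date): J1 J2 J3 J4.
J1: 0→3
J2: 3→10
J3: 10→14

14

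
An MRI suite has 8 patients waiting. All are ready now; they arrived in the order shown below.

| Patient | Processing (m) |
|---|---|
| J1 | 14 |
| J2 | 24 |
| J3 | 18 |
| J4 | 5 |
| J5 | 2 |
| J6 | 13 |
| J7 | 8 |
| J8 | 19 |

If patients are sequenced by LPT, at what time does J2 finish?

24

LPT (decreasing processing time): J2 J8 J3 J1 J6 J7 J4 J5.
J2: 0→24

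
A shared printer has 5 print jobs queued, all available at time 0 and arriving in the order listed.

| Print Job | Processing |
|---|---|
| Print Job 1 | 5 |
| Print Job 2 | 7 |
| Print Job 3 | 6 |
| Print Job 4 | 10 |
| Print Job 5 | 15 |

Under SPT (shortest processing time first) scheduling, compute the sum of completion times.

SPT (increasing processing time): Print Job 1 Print Job 3 Print Job 2 Print Job 4 Print Job 5.
Print Job 1: 0→5
Print Job 3: 5→11
Print Job 2: 11→18
Print Job 4: 18→28
Print Job 5: 28→43
Sum = 5+11+18+28+43 = 105.

105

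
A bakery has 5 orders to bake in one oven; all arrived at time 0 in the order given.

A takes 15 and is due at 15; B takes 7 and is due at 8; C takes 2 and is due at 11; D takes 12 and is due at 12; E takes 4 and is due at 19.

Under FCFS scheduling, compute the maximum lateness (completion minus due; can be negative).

FIFO (arrival order): A B C D E.
A: 0→15, due 15, lateness 0
B: 15→22, due 8, lateness 14
C: 22→24, due 11, lateness 13
D: 24→36, due 12, lateness 24
E: 36→40, due 19, lateness 21
Maximum = 24.

24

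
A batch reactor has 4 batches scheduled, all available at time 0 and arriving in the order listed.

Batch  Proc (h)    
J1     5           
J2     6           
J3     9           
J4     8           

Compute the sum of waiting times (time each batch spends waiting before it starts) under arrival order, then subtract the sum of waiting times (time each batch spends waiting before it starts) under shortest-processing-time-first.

FIFO (arrival order): J1 J2 J3 J4.
J1: waits 0, runs 0→5
J2: waits 5, runs 5→11
J3: waits 11, runs 11→20
J4: waits 20, runs 20→28
Sum = 0+5+11+20 = 36.
SPT (increasing processing time): J1 J2 J4 J3.
J1: waits 0, runs 0→5
J2: waits 5, runs 5→11
J4: waits 11, runs 11→19
J3: waits 19, runs 19→28
Sum = 0+5+11+19 = 35.
Difference = 36 − 35 = 1.

1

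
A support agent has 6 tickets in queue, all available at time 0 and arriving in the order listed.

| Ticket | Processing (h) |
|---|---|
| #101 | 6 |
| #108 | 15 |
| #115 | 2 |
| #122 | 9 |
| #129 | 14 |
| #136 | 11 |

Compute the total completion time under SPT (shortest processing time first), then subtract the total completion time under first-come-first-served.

-31

SPT (increasing processing time): #115 #101 #122 #136 #129 #108.
#115: 0→2
#101: 2→8
#122: 8→17
#136: 17→28
#129: 28→42
#108: 42→57
Sum = 2+8+17+28+42+57 = 154.
FIFO (arrival order): #101 #108 #115 #122 #129 #136.
#101: 0→6
#108: 6→21
#115: 21→23
#122: 23→32
#129: 32→46
#136: 46→57
Sum = 6+21+23+32+46+57 = 185.
Difference = 154 − 185 = -31.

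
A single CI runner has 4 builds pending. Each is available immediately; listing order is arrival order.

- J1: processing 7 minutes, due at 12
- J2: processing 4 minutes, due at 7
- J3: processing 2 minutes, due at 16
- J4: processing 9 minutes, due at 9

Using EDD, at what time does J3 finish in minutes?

22

EDD (increasing due date): J2 J4 J1 J3.
J2: 0→4
J4: 4→13
J1: 13→20
J3: 20→22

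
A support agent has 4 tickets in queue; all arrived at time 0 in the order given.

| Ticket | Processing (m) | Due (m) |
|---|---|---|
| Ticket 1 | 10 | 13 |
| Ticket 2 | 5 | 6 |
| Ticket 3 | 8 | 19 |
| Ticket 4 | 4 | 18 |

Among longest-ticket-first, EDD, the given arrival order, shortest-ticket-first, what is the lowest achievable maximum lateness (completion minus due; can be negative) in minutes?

8

LPT (decreasing processing time): Ticket 1 Ticket 3 Ticket 2 Ticket 4.
Ticket 1: 0→10, due 13, lateness -3
Ticket 3: 10→18, due 19, lateness -1
Ticket 2: 18→23, due 6, lateness 17
Ticket 4: 23→27, due 18, lateness 9
Maximum = 17.
EDD (increasing due date): Ticket 2 Ticket 1 Ticket 4 Ticket 3.
Ticket 2: 0→5, due 6, lateness -1
Ticket 1: 5→15, due 13, lateness 2
Ticket 4: 15→19, due 18, lateness 1
Ticket 3: 19→27, due 19, lateness 8
Maximum = 8.
FIFO (arrival order): Ticket 1 Ticket 2 Ticket 3 Ticket 4.
Ticket 1: 0→10, due 13, lateness -3
Ticket 2: 10→15, due 6, lateness 9
Ticket 3: 15→23, due 19, lateness 4
Ticket 4: 23→27, due 18, lateness 9
Maximum = 9.
SPT (increasing processing time): Ticket 4 Ticket 2 Ticket 3 Ticket 1.
Ticket 4: 0→4, due 18, lateness -14
Ticket 2: 4→9, due 6, lateness 3
Ticket 3: 9→17, due 19, lateness -2
Ticket 1: 17→27, due 13, lateness 14
Maximum = 14.
LPT 17, EDD 8, FIFO 9, SPT 14 → minimum 8.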